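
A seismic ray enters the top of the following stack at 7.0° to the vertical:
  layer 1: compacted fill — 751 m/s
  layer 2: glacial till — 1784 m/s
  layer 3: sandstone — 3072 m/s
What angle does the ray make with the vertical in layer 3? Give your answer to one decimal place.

29.9°

Snell's law across each interface conserves sin θ / V, so sin θ_3 = V_3·sin θ₁/V₁.
sin θ_3 = 3072 × sin 7.0° / 751 = 0.4985.
θ_3 = 29.90° from the vertical.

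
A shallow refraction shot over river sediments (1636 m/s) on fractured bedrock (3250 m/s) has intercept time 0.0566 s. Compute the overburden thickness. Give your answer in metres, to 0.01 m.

h = tᵢ·V₁·V₂ / (2·√(V₂²−V₁²)).
√(V₂²−V₁²) = √(3250² − 1636²) = 2808.2 m/s.
h = 0.0566 s × 1636 × 3250 / (2 × 2808.2) = 53.58 m.

53.58 m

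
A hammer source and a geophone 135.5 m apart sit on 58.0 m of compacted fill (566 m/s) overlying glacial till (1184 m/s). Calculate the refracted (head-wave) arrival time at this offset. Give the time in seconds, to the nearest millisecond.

θ_c = arcsin(V₁/V₂) = arcsin(566/1184) = 28.56°, cos θ_c = 0.8783.
Intercept time tᵢ = 2h cos θ_c / V₁ = 2·58.0·0.8783/566 = 0.18001 s.
t = x/V₂ + tᵢ = 135.5/1184 + 0.18001 = 0.29446 s.

0.294 s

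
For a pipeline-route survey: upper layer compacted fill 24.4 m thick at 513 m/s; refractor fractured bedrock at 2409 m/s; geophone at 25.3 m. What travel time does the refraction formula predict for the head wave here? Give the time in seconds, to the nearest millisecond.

θ_c = arcsin(V₁/V₂) = arcsin(513/2409) = 12.30°, cos θ_c = 0.9771.
Intercept time tᵢ = 2h cos θ_c / V₁ = 2·24.4·0.9771/513 = 0.09294 s.
t = x/V₂ + tᵢ = 25.3/2409 + 0.09294 = 0.10345 s.

0.103 s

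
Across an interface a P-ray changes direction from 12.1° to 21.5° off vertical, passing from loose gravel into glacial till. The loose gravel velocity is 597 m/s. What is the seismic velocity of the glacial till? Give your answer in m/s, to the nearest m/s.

1044 m/s

Snell's law: sin 12.1°/V₁ = sin 21.5°/V₂.
V₂ = V₁·sin 21.5°/sin 12.1° = 597 × 1.7484 = 1043.81 m/s.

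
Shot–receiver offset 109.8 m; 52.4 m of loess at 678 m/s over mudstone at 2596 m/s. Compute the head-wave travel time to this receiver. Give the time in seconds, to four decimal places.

θ_c = arcsin(V₁/V₂) = arcsin(678/2596) = 15.14°, cos θ_c = 0.9653.
Intercept time tᵢ = 2h cos θ_c / V₁ = 2·52.4·0.9653/678 = 0.14921 s.
t = x/V₂ + tᵢ = 109.8/2596 + 0.14921 = 0.19150 s.

0.1915 s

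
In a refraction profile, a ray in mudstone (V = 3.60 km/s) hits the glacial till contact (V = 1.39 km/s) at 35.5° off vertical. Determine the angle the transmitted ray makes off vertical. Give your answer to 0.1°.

13.0°

Snell's law: sin θ₂ = (V₂/V₁)·sin θ₁ = (1.39/3.60)·sin 35.5° = 0.2242.
θ₂ = arcsin 0.2242 = 12.96° from the normal.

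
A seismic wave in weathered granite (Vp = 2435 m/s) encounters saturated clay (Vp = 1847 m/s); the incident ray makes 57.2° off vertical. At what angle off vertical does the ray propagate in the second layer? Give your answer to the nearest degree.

sin θ₁/V₁ = sin θ₂/V₂ ⇒ sin θ₂ = 1847·sin 57.2°/2435 = 1847·0.8406/2435 = 0.6376.
θ₂ = sin⁻¹(0.6376) = 39.61° (from vertical).

40°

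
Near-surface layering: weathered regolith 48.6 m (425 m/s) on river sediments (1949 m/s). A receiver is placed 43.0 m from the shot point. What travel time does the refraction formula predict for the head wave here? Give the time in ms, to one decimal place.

245.3 ms

t = x/V₂ + 2h·√(V₂²−V₁²)/(V₁V₂).
√(V₂²−V₁²) = √(1949²−425²) = 1902.1 m/s; delay term = 2·48.6·1902.1/(425·1949) = 0.22320 s.
t = 43.0/1949 + 0.22320 = 0.24526 s.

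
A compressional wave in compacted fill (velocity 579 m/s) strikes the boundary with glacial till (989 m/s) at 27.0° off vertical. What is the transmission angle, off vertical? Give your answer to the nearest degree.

sin θ₁/V₁ = sin θ₂/V₂ ⇒ sin θ₂ = 989·sin 27.0°/579 = 989·0.4540/579 = 0.7755.
θ₂ = arcsin 0.7755 = 50.85° from the normal.

51°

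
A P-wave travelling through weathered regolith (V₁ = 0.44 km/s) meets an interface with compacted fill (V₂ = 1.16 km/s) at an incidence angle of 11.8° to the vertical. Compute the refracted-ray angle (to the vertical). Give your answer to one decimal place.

sin θ₁/V₁ = sin θ₂/V₂ ⇒ sin θ₂ = 1.16·sin 11.8°/0.44 = 1.16·0.2045/0.44 = 0.5391.
θ₂ = arcsin 0.5391 = 32.62° from the normal.

32.6°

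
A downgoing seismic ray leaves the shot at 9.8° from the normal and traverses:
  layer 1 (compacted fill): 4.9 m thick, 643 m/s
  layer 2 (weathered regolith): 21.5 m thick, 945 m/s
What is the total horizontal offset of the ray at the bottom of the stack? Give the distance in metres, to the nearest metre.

6 m

Ray parameter p = sin 9.8° / 643 m/s = 2.6471e-04 s/m.
Layer 1: θ = 9.80°; offset = 4.9·tan 9.80° = 0.846 m.
Layer 2: sin θ = p·945 = 0.2502 → θ = 14.49°; offset = 21.5·tan 14.49° = 5.555 m.
Σ offsets = 6.401 m.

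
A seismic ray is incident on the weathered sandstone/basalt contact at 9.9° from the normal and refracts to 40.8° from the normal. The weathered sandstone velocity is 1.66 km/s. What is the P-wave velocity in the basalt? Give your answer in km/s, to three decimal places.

sin 9.9° = 0.1719; sin 40.8° = 0.6534.
V₂ = V₁·(sin θ₂/sin θ₁) = 1.66·(0.6534/0.1719) = 6.309 km/s.

6.309 km/s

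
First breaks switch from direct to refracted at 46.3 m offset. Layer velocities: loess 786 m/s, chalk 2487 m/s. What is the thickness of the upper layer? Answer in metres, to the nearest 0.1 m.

16.7 m

h = (x_cross/2)·√((V₂−V₁)/(V₂+V₁)).
(V₂−V₁)/(V₂+V₁) = (2487−786)/(2487+786) = 0.5197; √ = 0.7209.
h = (46.3/2)·0.7209 = 16.69 m.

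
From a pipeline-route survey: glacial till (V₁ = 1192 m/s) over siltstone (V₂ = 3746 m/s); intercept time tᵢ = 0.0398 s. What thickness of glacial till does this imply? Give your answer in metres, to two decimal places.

25.02 m

h = tᵢ·V₁·V₂ / (2·√(V₂²−V₁²)).
√(V₂²−V₁²) = √(3746² − 1192²) = 3551.3 m/s.
h = 0.0398 s × 1192 × 3746 / (2 × 3551.3) = 25.02 m.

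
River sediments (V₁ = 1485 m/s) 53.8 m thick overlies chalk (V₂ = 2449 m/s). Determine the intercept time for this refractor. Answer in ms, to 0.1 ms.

57.6 ms

tᵢ = 2h·√(V₂²−V₁²)/(V₁V₂).
√(V₂²−V₁²) = √(2449²−1485²) = 1947.4 m/s.
tᵢ = 2·53.8·1947.4/(1485·2449) = 0.05762 s.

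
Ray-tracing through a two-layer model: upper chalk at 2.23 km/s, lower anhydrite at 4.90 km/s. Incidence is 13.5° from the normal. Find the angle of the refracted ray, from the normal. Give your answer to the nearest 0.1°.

sin θ₁/V₁ = sin θ₂/V₂ ⇒ sin θ₂ = 4.90·sin 13.5°/2.23 = 4.90·0.2334/2.23 = 0.5130.
θ₂ = arcsin 0.5130 = 30.86° from the normal.

30.9°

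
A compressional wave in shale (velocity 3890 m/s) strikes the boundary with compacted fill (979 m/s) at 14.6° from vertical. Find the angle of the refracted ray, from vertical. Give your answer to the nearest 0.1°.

3.6°

Snell's law: sin θ₂ = (V₂/V₁)·sin θ₁ = (979/3890)·sin 14.6° = 0.0634.
θ₂ = arcsin 0.0634 = 3.64° from the normal.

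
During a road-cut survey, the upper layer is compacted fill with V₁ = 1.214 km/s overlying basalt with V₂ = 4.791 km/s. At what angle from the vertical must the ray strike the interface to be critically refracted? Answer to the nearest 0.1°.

14.7°

At critical incidence the refracted ray runs along the interface (θ₂ = 90°), so sin θ_c = V₁/V₂.
θ_c = arcsin(1.214/4.791) = arcsin 0.2534 = 14.68°.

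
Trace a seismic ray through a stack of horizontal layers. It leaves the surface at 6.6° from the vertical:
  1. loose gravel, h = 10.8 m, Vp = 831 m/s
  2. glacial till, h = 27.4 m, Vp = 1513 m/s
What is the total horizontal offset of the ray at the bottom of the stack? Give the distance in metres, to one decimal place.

p = sin θ₁/V₁ = sin 6.6°/831 = 1.3831e-04 s/m is conserved through the stack.
Layer 1: θ = 6.60°; offset = 10.8·tan 6.60° = 1.250 m.
Layer 2: sin θ = p·1513 = 0.2093 → θ = 12.08°; offset = 27.4·tan 12.08° = 5.864 m.
Total horizontal offset = 7.113 m.

7.1 m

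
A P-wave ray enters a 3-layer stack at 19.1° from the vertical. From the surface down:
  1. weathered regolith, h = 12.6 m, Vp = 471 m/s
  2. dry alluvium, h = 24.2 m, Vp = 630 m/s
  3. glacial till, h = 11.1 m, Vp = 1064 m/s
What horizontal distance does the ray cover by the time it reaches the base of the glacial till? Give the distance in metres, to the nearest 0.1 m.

p = sin θ₁/V₁ = sin 19.1°/471 = 6.9473e-04 s/m is conserved through the stack.
Layer 1: θ = 19.10°; offset = 12.6·tan 19.10° = 4.363 m.
Layer 2: sin θ = p·630 = 0.4377 → θ = 25.96°; offset = 24.2·tan 25.96° = 11.780 m.
Layer 3: sin θ = p·1064 = 0.7392 → θ = 47.66°; offset = 11.1·tan 47.66° = 12.183 m.
Summing the layer offsets gives 28.326 m.

28.3 m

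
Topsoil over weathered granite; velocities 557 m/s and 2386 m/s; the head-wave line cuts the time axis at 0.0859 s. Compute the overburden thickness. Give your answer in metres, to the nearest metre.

θ_c = arcsin(557/2386) = 13.50°; cos θ_c = 0.9724.
tᵢ = 2h cos θ_c/V₁ ⇒ h = tᵢ·V₁/(2 cos θ_c) = 0.0859·557/(2·0.9724) = 24.60 m.

25 m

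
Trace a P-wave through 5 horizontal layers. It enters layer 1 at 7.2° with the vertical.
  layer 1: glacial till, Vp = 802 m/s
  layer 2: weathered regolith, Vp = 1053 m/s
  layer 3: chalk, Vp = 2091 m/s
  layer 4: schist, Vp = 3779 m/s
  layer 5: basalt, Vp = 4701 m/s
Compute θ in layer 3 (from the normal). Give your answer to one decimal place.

Ray parameter p = sin 7.2° / 802 = 1.5628e-04 s/m.
sin θ_3 = p·V_3 = 1.5628e-04 × 2091 = 0.3268.
θ_3 = arcsin 0.3268 = 19.07°.

19.1°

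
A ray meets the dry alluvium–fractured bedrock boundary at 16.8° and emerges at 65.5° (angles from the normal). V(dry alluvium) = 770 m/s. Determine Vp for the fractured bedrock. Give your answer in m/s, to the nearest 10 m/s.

2420 m/s

sin 16.8° = 0.2890; sin 65.5° = 0.9100.
V₂ = V₁·(sin θ₂/sin θ₁) = 770·(0.9100/0.2890) = 2424.20 m/s.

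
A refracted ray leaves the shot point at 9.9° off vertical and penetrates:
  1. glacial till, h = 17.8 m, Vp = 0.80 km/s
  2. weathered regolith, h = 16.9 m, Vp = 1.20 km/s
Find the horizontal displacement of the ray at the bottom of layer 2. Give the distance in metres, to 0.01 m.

Ray parameter p = sin 9.9° / 0.80 km/s = 2.1491e-01 s/km.
Layer 1: θ = 9.90°; offset = 17.8·tan 9.90° = 3.1066 m.
Layer 2: sin θ = p·1.20 = 0.2579 → θ = 14.95°; offset = 16.9·tan 14.95° = 4.5110 m.
Summing the layer offsets gives 7.6176 m.

7.62 m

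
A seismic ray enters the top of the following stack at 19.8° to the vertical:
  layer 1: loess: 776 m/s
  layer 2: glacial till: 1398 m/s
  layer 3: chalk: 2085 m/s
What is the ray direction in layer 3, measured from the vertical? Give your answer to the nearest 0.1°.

65.5°

Ray parameter p = sin 19.8° / 776 = 4.3652e-04 s/m.
sin θ_3 = p·V_3 = 4.3652e-04 × 2085 = 0.9101.
θ_3 = 65.52° from the vertical.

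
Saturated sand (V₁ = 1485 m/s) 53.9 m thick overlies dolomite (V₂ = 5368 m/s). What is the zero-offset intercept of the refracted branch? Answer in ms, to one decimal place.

69.8 ms

θ_c = arcsin(V₁/V₂) = arcsin(1485/5368) = 16.06°; cos θ_c = 0.9610.
tᵢ = 2h·cos θ_c / V₁ = 2·53.9·0.9610 / 1485 = 0.06976 s.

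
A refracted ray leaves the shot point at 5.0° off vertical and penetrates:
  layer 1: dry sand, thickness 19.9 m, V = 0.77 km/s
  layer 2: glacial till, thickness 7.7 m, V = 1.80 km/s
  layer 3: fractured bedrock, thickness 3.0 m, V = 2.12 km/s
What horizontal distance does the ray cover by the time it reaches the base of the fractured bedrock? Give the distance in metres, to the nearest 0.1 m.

4.1 m

Ray parameter p = sin 5.0° / 0.77 km/s = 1.1319e-01 s/km.
Layer 1: θ = 5.00°; offset = 19.9·tan 5.00° = 1.741 m.
Layer 2: sin θ = p·1.80 = 0.2037 → θ = 11.76°; offset = 7.7·tan 11.76° = 1.602 m.
Layer 3: sin θ = p·2.12 = 0.2400 → θ = 13.88°; offset = 3.0·tan 13.88° = 0.742 m.
Σ offsets = 4.085 m.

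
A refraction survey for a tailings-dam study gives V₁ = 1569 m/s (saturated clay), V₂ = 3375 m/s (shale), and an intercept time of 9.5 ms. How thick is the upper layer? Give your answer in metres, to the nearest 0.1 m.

8.4 m

h = tᵢ·V₁·V₂ / (2·√(V₂²−V₁²)).
√(V₂²−V₁²) = √(3375² − 1569²) = 2988.1 m/s.
h = 0.0095 s × 1569 × 3375 / (2 × 2988.1) = 8.42 m.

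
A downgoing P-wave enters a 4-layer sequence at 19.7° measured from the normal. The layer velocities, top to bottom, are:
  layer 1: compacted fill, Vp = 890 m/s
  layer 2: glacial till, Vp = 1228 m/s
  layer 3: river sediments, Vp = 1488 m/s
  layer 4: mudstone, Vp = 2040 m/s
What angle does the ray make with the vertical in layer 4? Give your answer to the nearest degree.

51°

Snell's law across each interface conserves sin θ / V, so sin θ_4 = V_4·sin θ₁/V₁.
sin θ_4 = 2040 × sin 19.7° / 890 = 0.7727.
θ_4 = 50.59° from the vertical.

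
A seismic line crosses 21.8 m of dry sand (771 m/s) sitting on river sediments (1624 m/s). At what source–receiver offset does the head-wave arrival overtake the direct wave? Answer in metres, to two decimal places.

73.06 m

θ_c = arcsin(771/1624) = 28.34°, so cos θ_c = 0.8801 and tᵢ = 2h cos θ_c/V₁ = 0.0498 s.
At crossover x/V₁ = x/V₂ + tᵢ ⇒ x = tᵢ/(1/V₁ − 1/V₂) = 0.04977/(1.2970e-03 − 6.1576e-04) = 73.06 m.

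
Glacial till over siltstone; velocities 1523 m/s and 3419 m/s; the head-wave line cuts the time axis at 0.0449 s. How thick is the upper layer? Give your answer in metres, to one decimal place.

38.2 m

θ_c = arcsin(1523/3419) = 26.45°; cos θ_c = 0.8953.
tᵢ = 2h cos θ_c/V₁ ⇒ h = tᵢ·V₁/(2 cos θ_c) = 0.0449·1523/(2·0.8953) = 38.19 m.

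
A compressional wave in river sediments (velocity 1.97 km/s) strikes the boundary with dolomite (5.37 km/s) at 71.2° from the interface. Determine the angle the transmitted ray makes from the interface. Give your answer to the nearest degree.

29°

Convert to the normal: θ₁ = 90° − 71.2° = 18.8°.
sin θ₁/V₁ = sin θ₂/V₂ ⇒ sin θ₂ = 5.37·sin 18.8°/1.97 = 5.37·0.3223/1.97 = 0.8785.
θ₂ = arcsin 0.8785 = 61.46° from the normal.
From the interface: 90° − 61.46° = 28.54°.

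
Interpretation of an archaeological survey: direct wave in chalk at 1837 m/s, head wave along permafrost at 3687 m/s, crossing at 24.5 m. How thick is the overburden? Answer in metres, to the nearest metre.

7 m

x_cross = 2h·√((V₂+V₁)/(V₂−V₁)) → h = x_cross / (2·√((V₂+V₁)/(V₂−V₁))).
√((V₂+V₁)/(V₂−V₁)) = √((3687+1837)/(3687−1837)) = 1.7280.
h = 24.5 / (2·1.7280) = 7.09 m.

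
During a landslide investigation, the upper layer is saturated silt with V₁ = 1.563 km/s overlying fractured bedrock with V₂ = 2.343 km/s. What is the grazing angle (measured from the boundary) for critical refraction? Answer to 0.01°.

48.16°

Critical incidence: sin θ_c = V₁/V₂ = 1.563/2.343 = 0.6671.
θ_c = arcsin 0.6671 = 41.84°.
Measured from the interface: 90° − 41.84° = 48.16°.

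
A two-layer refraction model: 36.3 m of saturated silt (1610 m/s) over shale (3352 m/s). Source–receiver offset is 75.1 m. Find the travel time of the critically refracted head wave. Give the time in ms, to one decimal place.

62.0 ms

θ_c = arcsin(V₁/V₂) = arcsin(1610/3352) = 28.71°, cos θ_c = 0.8771.
Intercept time tᵢ = 2h cos θ_c / V₁ = 2·36.3·0.8771/1610 = 0.03955 s.
t = x/V₂ + tᵢ = 75.1/3352 + 0.03955 = 0.06196 s.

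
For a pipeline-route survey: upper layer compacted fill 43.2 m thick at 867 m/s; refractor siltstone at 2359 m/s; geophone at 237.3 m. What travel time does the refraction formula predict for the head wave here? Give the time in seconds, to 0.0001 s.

0.1933 s

t = x/V₂ + 2h·√(V₂²−V₁²)/(V₁V₂).
√(V₂²−V₁²) = √(2359²−867²) = 2193.9 m/s; delay term = 2·43.2·2193.9/(867·2359) = 0.09268 s.
t = 237.3/2359 + 0.09268 = 0.19327 s.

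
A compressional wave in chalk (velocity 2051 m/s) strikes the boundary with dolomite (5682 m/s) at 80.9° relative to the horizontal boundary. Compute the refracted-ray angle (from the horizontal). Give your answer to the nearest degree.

64°

Convert to the normal: θ₁ = 90° − 80.9° = 9.1°.
sin θ₁/V₁ = sin θ₂/V₂ ⇒ sin θ₂ = 5682·sin 9.1°/2051 = 5682·0.1582/2051 = 0.4382.
θ₂ = arcsin 0.4382 = 25.99° from the normal.
From the interface: 90° − 25.99° = 64.01°.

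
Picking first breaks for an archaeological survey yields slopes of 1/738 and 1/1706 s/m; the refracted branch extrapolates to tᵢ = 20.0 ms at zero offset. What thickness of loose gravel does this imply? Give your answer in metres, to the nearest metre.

8 m

h = tᵢ·V₁·V₂ / (2·√(V₂²−V₁²)).
√(V₂²−V₁²) = √(1706² − 738²) = 1538.1 m/s.
h = 0.02 s × 738 × 1706 / (2 × 1538.1) = 8.19 m.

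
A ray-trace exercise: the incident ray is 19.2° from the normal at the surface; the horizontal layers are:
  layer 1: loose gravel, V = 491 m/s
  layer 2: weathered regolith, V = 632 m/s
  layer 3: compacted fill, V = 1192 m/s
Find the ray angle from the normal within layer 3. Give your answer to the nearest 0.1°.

53.0°

Ray parameter p = sin 19.2° / 491 = 6.6979e-04 s/m.
sin θ_3 = p·V_3 = 6.6979e-04 × 1192 = 0.7984.
θ_3 = 52.98° from the vertical.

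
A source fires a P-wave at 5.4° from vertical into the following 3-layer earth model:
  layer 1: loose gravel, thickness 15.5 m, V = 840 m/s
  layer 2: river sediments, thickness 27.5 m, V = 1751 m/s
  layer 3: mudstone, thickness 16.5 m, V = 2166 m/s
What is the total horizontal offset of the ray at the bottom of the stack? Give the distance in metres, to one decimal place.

11.1 m

Apply Snell's law at each interface; in layer i the horizontal offset is hᵢ·tan θᵢ.
Layer 1: θ = 5.40°; offset = 15.5·tan 5.40° = 1.465 m.
Layer 2: sin θ = 1751·sin 5.4°/840 = 0.1962, θ = 11.31°; offset = 27.5·tan 11.31° = 5.502 m.
Layer 3: sin θ = 2166·sin 5.4°/840 = 0.2427, θ = 14.04°; offset = 16.5·tan 14.04° = 4.127 m.
Summing the layer offsets gives 11.094 m.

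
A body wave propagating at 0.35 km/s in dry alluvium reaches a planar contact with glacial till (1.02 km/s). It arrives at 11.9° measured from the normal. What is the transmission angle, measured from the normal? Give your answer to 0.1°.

sin θ₁/V₁ = sin θ₂/V₂ ⇒ sin θ₂ = 1.02·sin 11.9°/0.35 = 1.02·0.2062/0.35 = 0.6009.
θ₂ = arcsin 0.6009 = 36.94° from the normal.

36.9°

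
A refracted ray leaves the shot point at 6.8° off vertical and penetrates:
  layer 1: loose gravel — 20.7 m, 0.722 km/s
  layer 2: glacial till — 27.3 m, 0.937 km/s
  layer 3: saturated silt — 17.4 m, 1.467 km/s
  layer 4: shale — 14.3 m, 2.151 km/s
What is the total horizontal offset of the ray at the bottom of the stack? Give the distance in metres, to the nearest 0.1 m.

16.4 m

p = sin θ₁/V₁ = sin 6.8°/0.722 = 1.6399e-01 s/km is conserved through the stack.
Layer 1: θ = 6.80°; offset = 20.7·tan 6.80° = 2.468 m.
Layer 2: sin θ = p·0.937 = 0.1537 → θ = 8.84°; offset = 27.3·tan 8.84° = 4.245 m.
Layer 3: sin θ = p·1.467 = 0.2406 → θ = 13.92°; offset = 17.4·tan 13.92° = 4.313 m.
Layer 4: sin θ = p·2.151 = 0.3528 → θ = 20.66°; offset = 14.3·tan 20.66° = 5.391 m.
Total horizontal offset = 16.417 m.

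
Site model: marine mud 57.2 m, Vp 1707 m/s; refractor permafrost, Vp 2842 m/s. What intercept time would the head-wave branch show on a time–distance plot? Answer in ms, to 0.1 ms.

53.6 ms

tᵢ = 2h·√(V₂²−V₁²)/(V₁V₂).
√(V₂²−V₁²) = √(2842²−1707²) = 2272.2 m/s.
tᵢ = 2·57.2·2272.2/(1707·2842) = 0.05358 s.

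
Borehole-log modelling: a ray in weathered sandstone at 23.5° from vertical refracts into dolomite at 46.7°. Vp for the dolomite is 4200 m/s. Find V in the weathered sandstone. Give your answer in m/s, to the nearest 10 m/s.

2300 m/s

Snell's law: sin 23.5°/V₁ = sin 46.7°/V₂.
V₁ = V₂·sin 23.5°/sin 46.7° = 4200 × 0.5479 = 2301.19 m/s.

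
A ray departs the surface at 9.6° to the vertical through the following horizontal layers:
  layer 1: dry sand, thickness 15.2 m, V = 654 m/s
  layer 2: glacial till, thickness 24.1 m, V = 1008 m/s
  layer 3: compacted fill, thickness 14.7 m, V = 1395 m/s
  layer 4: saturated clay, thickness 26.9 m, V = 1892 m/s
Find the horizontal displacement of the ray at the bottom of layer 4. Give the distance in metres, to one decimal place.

Ray parameter p = sin 9.6° / 654 m/s = 2.5500e-04 s/m.
Layer 1: θ = 9.60°; offset = 15.2·tan 9.60° = 2.571 m.
Layer 2: sin θ = p·1008 = 0.2570 → θ = 14.89°; offset = 24.1·tan 14.89° = 6.410 m.
Layer 3: sin θ = p·1395 = 0.3557 → θ = 20.84°; offset = 14.7·tan 20.84° = 5.595 m.
Layer 4: sin θ = p·1892 = 0.4825 → θ = 28.85°; offset = 26.9·tan 28.85° = 14.817 m.
Summing the layer offsets gives 29.392 m.

29.4 m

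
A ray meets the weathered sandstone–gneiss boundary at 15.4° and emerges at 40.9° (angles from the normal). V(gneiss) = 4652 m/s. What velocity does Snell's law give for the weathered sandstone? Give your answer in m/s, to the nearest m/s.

1887 m/s

Snell's law: sin 15.4°/V₁ = sin 40.9°/V₂.
V₁ = V₂·sin 15.4°/sin 40.9° = 4652 × 0.4056 = 1886.80 m/s.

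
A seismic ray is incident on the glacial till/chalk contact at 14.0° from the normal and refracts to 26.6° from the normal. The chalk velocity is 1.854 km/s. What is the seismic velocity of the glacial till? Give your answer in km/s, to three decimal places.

sin 14.0° = 0.2419; sin 26.6° = 0.4478.
V₁ = V₂·(sin θ₁/sin θ₂) = 1.854·(0.2419/0.4478) = 1.002 km/s.

1.002 km/s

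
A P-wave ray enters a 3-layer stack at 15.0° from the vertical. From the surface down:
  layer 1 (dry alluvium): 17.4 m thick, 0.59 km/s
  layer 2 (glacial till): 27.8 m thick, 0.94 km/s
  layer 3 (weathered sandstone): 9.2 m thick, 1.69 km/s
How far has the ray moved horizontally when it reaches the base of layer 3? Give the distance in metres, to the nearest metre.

27 m

p = sin θ₁/V₁ = sin 15.0°/0.59 = 4.3868e-01 s/km is conserved through the stack.
Layer 1: θ = 15.00°; offset = 17.4·tan 15.00° = 4.662 m.
Layer 2: sin θ = p·0.94 = 0.4124 → θ = 24.35°; offset = 27.8·tan 24.35° = 12.583 m.
Layer 3: sin θ = p·1.69 = 0.7414 → θ = 47.85°; offset = 9.2·tan 47.85° = 10.163 m.
Summing the layer offsets gives 27.409 m.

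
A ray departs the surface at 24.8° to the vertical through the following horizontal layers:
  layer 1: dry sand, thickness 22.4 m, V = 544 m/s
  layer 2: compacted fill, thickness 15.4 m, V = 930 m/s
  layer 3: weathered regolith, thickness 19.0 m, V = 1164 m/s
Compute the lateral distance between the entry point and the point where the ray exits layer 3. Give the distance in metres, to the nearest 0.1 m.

Ray parameter p = sin 24.8° / 544 m/s = 7.7105e-04 s/m.
Layer 1: θ = 24.80°; offset = 22.4·tan 24.80° = 10.350 m.
Layer 2: sin θ = p·930 = 0.7171 → θ = 45.81°; offset = 15.4·tan 45.81° = 15.844 m.
Layer 3: sin θ = p·1164 = 0.8975 → θ = 63.83°; offset = 19.0·tan 63.83° = 38.667 m.
Σ offsets = 64.861 m.

64.9 m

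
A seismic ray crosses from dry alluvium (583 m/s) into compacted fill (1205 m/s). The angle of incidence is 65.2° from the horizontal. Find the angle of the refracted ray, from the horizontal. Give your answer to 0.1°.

29.9°

Angle from the normal: 90° − 65.2° = 24.8°.
Snell's law: sin θ₂ = (V₂/V₁)·sin θ₁ = (1205/583)·sin 24.8° = 0.8670.
θ₂ = arcsin 0.8670 = 60.11° from the normal.
From the interface: 90° − 60.11° = 29.89°.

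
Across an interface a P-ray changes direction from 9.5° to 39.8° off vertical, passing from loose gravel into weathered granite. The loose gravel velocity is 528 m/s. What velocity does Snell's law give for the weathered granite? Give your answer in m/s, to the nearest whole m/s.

2048 m/s

Snell's law: sin 9.5°/V₁ = sin 39.8°/V₂.
V₂ = V₁·sin 39.8°/sin 9.5° = 528 × 3.8783 = 2047.76 m/s.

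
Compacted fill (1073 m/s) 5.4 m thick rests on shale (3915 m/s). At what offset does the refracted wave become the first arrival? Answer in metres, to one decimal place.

x_cross = 2h·√((V₂+V₁)/(V₂−V₁)).
(V₂+V₁)/(V₂−V₁) = (3915+1073)/(3915−1073) = 1.7551; √ = 1.3248.
x_cross = 2·5.4·1.3248 = 14.31 m.

14.3 m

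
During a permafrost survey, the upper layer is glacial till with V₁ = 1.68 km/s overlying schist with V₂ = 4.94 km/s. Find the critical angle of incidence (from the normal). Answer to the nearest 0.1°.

Critical incidence: sin θ_c = V₁/V₂ = 1.68/4.94 = 0.3401.
θ_c = arcsin 0.3401 = 19.88°.

19.9°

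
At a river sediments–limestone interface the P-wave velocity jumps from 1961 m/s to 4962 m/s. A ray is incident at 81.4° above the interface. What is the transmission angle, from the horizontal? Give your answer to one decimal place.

Angle from the normal: 90° − 81.4° = 8.6°.
Snell's law: sin θ₂ = (V₂/V₁)·sin θ₁ = (4962/1961)·sin 8.6° = 0.3784.
θ₂ = sin⁻¹(0.3784) = 22.23° (from vertical).
From the interface: 90° − 22.23° = 67.77°.

67.8°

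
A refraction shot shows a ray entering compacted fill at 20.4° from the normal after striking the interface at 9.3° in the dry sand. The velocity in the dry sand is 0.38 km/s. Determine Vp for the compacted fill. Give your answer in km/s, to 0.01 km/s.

0.82 km/s

sin 9.3° = 0.1616; sin 20.4° = 0.3486.
V₂ = V₁·(sin θ₂/sin θ₁) = 0.38·(0.3486/0.1616) = 0.82 km/s.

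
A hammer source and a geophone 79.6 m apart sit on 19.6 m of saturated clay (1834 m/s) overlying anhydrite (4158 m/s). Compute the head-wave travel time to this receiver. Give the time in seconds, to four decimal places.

θ_c = arcsin(V₁/V₂) = arcsin(1834/4158) = 26.17°, cos θ_c = 0.8975.
Intercept time tᵢ = 2h cos θ_c / V₁ = 2·19.6·0.8975/1834 = 0.01918 s.
t = x/V₂ + tᵢ = 79.6/4158 + 0.01918 = 0.03833 s.

0.0383 s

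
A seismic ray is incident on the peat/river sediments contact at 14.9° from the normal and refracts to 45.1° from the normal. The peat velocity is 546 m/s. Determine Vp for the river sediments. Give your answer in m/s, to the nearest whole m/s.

Snell's law: sin 14.9°/V₁ = sin 45.1°/V₂.
V₂ = V₁·sin 45.1°/sin 14.9° = 546 × 2.7548 = 1504.10 m/s.

1504 m/s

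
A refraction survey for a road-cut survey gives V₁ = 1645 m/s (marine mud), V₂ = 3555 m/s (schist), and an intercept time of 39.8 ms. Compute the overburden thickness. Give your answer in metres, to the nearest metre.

h = tᵢ·V₁·V₂ / (2·√(V₂²−V₁²)).
√(V₂²−V₁²) = √(3555² − 1645²) = 3151.5 m/s.
h = 0.0398 s × 1645 × 3555 / (2 × 3151.5) = 36.93 m.

37 m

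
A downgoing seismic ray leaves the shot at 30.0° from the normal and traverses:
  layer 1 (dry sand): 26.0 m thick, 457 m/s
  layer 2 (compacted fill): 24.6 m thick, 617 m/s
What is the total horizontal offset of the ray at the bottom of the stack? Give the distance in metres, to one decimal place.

p = sin θ₁/V₁ = sin 30.0°/457 = 1.0941e-03 s/m is conserved through the stack.
Layer 1: θ = 30.00°; offset = 26.0·tan 30.00° = 15.011 m.
Layer 2: sin θ = p·617 = 0.6751 → θ = 42.46°; offset = 24.6·tan 42.46° = 22.509 m.
Σ offsets = 37.520 m.

37.5 m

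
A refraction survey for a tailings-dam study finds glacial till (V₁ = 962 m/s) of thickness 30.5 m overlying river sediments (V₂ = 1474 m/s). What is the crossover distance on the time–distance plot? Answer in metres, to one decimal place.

133.1 m

θ_c = arcsin(962/1474) = 40.74°, so cos θ_c = 0.7577 and tᵢ = 2h cos θ_c/V₁ = 0.0480 s.
At crossover x/V₁ = x/V₂ + tᵢ ⇒ x = tᵢ/(1/V₁ − 1/V₂) = 0.04804/(1.0395e-03 − 6.7843e-04) = 133.06 m.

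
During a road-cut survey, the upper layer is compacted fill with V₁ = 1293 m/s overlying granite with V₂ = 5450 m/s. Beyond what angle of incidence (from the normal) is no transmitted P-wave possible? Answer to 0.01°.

13.72°

At critical incidence the refracted ray runs along the interface (θ₂ = 90°), so sin θ_c = V₁/V₂.
θ_c = arcsin(1293/5450) = arcsin 0.2372 = 13.72°.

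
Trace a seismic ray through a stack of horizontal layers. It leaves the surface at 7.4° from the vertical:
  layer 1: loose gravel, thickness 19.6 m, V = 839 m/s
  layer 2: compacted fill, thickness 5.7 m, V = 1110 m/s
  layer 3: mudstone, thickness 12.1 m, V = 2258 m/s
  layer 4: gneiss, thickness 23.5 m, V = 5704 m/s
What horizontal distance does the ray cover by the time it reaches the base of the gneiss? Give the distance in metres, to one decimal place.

50.6 m

Apply Snell's law at each interface; in layer i the horizontal offset is hᵢ·tan θᵢ.
Layer 1: θ = 7.40°; offset = 19.6·tan 7.40° = 2.546 m.
Layer 2: sin θ = 1110·sin 7.4°/839 = 0.1704, θ = 9.81°; offset = 5.7·tan 9.81° = 0.986 m.
Layer 3: sin θ = 2258·sin 7.4°/839 = 0.3466, θ = 20.28°; offset = 12.1·tan 20.28° = 4.471 m.
Layer 4: sin θ = 5704·sin 7.4°/839 = 0.8756, θ = 61.12°; offset = 23.5·tan 61.12° = 42.604 m.
Summing the layer offsets gives 50.606 m.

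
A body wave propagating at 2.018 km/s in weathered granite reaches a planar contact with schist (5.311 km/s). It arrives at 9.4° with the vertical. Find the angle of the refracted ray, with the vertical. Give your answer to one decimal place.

Snell's law: sin θ₂ = (V₂/V₁)·sin θ₁ = (5.311/2.018)·sin 9.4° = 0.4298.
θ₂ = sin⁻¹(0.4298) = 25.46° (from vertical).

25.5°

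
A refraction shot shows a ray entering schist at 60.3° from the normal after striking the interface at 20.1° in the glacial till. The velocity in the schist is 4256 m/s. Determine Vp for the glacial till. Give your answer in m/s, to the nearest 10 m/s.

Snell's law: sin 20.1°/V₁ = sin 60.3°/V₂.
V₁ = V₂·sin 20.1°/sin 60.3° = 4256 × 0.3956 = 1683.82 m/s.

1680 m/s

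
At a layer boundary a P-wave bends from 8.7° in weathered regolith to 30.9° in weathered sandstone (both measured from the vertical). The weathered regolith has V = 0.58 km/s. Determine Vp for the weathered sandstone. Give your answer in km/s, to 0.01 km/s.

sin 8.7° = 0.1513; sin 30.9° = 0.5135.
V₂ = V₁·(sin θ₂/sin θ₁) = 0.58·(0.5135/0.1513) = 1.97 km/s.

1.97 km/s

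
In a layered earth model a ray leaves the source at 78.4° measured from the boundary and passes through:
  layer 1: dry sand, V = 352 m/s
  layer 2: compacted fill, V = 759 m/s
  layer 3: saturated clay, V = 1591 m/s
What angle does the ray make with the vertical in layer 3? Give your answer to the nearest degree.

From the normal: θ₁ = 90° − 78.4° = 11.6°.
Snell's law across each interface conserves sin θ / V, so sin θ_3 = V_3·sin θ₁/V₁.
sin θ_3 = 1591 × sin 11.6° / 352 = 0.9088.
θ_3 = arcsin 0.9088 = 65.35°.

65°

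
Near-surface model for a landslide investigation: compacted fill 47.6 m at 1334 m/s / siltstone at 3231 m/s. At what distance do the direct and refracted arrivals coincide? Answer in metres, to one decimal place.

147.7 m

x_cross = 2h·√((V₂+V₁)/(V₂−V₁)).
(V₂+V₁)/(V₂−V₁) = (3231+1334)/(3231−1334) = 2.4064; √ = 1.5513.
x_cross = 2·47.6·1.5513 = 147.68 m.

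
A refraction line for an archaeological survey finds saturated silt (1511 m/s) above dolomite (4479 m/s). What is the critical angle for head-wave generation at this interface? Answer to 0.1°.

19.7°

At critical incidence the refracted ray runs along the interface (θ₂ = 90°), so sin θ_c = V₁/V₂.
θ_c = arcsin(1511/4479) = arcsin 0.3374 = 19.72°.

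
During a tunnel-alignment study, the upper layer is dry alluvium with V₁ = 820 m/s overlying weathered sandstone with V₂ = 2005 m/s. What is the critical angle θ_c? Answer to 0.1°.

Critical incidence: sin θ_c = V₁/V₂ = 820/2005 = 0.4090.
θ_c = arcsin 0.4090 = 24.14°.

24.1°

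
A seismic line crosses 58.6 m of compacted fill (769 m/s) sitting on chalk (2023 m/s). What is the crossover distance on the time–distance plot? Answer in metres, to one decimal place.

174.9 m

x_cross = 2h·√((V₂+V₁)/(V₂−V₁)).
(V₂+V₁)/(V₂−V₁) = (2023+769)/(2023−769) = 2.2265; √ = 1.4921.
x_cross = 2·58.6·1.4921 = 174.88 m.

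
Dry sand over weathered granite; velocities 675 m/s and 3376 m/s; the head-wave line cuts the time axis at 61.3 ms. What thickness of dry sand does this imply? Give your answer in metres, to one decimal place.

θ_c = arcsin(675/3376) = 11.53°; cos θ_c = 0.9798.
tᵢ = 2h cos θ_c/V₁ ⇒ h = tᵢ·V₁/(2 cos θ_c) = 0.0613·675/(2·0.9798) = 21.12 m.

21.1 m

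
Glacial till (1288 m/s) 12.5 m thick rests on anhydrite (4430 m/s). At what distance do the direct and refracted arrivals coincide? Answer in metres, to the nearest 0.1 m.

θ_c = arcsin(1288/4430) = 16.90°, so cos θ_c = 0.9568 and tᵢ = 2h cos θ_c/V₁ = 0.0186 s.
At crossover x/V₁ = x/V₂ + tᵢ ⇒ x = tᵢ/(1/V₁ − 1/V₂) = 0.01857/(7.7640e-04 − 2.2573e-04) = 33.73 m.

33.7 m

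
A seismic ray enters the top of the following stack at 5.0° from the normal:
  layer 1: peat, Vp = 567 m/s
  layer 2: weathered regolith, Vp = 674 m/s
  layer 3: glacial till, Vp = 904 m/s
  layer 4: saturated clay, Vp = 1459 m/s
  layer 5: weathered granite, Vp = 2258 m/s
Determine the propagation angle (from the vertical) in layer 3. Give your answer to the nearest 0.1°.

Snell's law across each interface conserves sin θ / V, so sin θ_3 = V_3·sin θ₁/V₁.
sin θ_3 = 904 × sin 5.0° / 567 = 0.1390.
θ_3 = 7.99° from the vertical.

8.0°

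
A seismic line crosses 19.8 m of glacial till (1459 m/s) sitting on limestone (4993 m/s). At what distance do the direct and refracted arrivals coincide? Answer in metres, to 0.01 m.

53.51 m

x_cross = 2h·√((V₂+V₁)/(V₂−V₁)).
(V₂+V₁)/(V₂−V₁) = (4993+1459)/(4993−1459) = 1.8257; √ = 1.3512.
x_cross = 2·19.8·1.3512 = 53.51 m.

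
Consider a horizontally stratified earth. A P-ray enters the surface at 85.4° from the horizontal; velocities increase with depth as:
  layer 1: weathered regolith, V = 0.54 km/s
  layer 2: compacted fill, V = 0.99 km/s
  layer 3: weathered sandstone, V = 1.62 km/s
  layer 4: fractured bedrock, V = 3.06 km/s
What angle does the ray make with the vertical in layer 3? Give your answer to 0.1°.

13.9°

From the normal: θ₁ = 90° − 85.4° = 4.6°.
Ray parameter p = sin 4.6° / 0.54 = 1.4852e-01 s/km.
sin θ_3 = p·V_3 = 1.4852e-01 × 1.62 = 0.2406.
θ_3 = 13.92° from the vertical.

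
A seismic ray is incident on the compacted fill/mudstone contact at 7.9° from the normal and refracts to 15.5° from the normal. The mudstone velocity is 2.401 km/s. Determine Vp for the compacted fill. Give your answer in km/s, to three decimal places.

Snell's law: sin 7.9°/V₁ = sin 15.5°/V₂.
V₁ = V₂·sin 7.9°/sin 15.5° = 2.401 × 0.5143 = 1.235 km/s.

1.235 km/s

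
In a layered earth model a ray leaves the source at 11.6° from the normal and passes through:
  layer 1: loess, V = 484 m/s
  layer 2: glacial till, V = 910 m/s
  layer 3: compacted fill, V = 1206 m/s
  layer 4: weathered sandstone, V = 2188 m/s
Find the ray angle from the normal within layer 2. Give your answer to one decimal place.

22.2°

Ray parameter p = sin 11.6° / 484 = 4.1545e-04 s/m.
sin θ_2 = p·V_2 = 4.1545e-04 × 910 = 0.3781.
θ_2 = 22.21° from the vertical.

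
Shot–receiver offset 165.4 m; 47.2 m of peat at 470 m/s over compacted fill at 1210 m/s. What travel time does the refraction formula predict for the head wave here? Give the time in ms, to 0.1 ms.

321.8 ms

θ_c = arcsin(V₁/V₂) = arcsin(470/1210) = 22.86°, cos θ_c = 0.9215.
Intercept time tᵢ = 2h cos θ_c / V₁ = 2·47.2·0.9215/470 = 0.18508 s.
t = x/V₂ + tᵢ = 165.4/1210 + 0.18508 = 0.32177 s.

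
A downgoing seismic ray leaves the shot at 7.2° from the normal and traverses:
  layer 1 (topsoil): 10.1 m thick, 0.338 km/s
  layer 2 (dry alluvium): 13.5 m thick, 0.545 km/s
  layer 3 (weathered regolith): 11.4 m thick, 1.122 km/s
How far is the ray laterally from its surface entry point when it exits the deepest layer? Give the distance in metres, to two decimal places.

Ray parameter p = sin 7.2° / 0.338 km/s = 3.7081e-01 s/km.
Layer 1: θ = 7.20°; offset = 10.1·tan 7.20° = 1.2759 m.
Layer 2: sin θ = p·0.545 = 0.2021 → θ = 11.66°; offset = 13.5·tan 11.66° = 2.7857 m.
Layer 3: sin θ = p·1.122 = 0.4160 → θ = 24.59°; offset = 11.4·tan 24.59° = 5.2158 m.
Total horizontal offset = 9.2774 m.

9.28 m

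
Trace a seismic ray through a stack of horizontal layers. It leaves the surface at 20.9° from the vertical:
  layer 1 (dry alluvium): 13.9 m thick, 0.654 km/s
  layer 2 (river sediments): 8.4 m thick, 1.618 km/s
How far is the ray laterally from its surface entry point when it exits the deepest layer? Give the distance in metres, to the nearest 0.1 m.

Apply Snell's law at each interface; in layer i the horizontal offset is hᵢ·tan θᵢ.
Layer 1: θ = 20.90°; offset = 13.9·tan 20.90° = 5.308 m.
Layer 2: sin θ = 1.618·sin 20.9°/0.654 = 0.8826, θ = 61.95°; offset = 8.4·tan 61.95° = 15.768 m.
Summing the layer offsets gives 21.076 m.

21.1 m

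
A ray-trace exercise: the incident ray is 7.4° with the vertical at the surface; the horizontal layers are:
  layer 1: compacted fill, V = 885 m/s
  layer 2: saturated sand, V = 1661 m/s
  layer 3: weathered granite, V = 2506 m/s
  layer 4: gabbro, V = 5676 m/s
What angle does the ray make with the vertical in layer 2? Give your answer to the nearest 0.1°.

14.0°

Ray parameter p = sin 7.4° / 885 = 1.4553e-04 s/m.
sin θ_2 = p·V_2 = 1.4553e-04 × 1661 = 0.2417.
θ_2 = arcsin 0.2417 = 13.99°.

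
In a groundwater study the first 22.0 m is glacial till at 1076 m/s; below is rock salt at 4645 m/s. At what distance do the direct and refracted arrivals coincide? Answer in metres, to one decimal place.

θ_c = arcsin(1076/4645) = 13.39°, so cos θ_c = 0.9728 and tᵢ = 2h cos θ_c/V₁ = 0.0398 s.
At crossover x/V₁ = x/V₂ + tᵢ ⇒ x = tᵢ/(1/V₁ − 1/V₂) = 0.03978/(9.2937e-04 − 2.1529e-04) = 55.71 m.

55.7 m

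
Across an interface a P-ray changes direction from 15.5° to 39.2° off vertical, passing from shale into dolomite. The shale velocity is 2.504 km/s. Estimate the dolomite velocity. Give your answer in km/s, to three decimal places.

sin 15.5° = 0.2672; sin 39.2° = 0.6320.
V₂ = V₁·(sin θ₂/sin θ₁) = 2.504·(0.6320/0.2672) = 5.922 km/s.

5.922 km/s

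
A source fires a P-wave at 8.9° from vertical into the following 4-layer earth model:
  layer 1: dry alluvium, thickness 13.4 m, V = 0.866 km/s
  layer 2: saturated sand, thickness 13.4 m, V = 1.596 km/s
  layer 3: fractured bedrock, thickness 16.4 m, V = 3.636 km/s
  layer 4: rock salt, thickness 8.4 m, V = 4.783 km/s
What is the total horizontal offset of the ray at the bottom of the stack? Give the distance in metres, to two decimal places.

33.91 m

p = sin θ₁/V₁ = sin 8.9°/0.866 = 1.7865e-01 s/km is conserved through the stack.
Layer 1: θ = 8.90°; offset = 13.4·tan 8.90° = 2.0984 m.
Layer 2: sin θ = p·1.596 = 0.2851 → θ = 16.57°; offset = 13.4·tan 16.57° = 3.9861 m.
Layer 3: sin θ = p·3.636 = 0.6496 → θ = 40.51°; offset = 16.4·tan 40.51° = 14.0114 m.
Layer 4: sin θ = p·4.783 = 0.8545 → θ = 58.70°; offset = 8.4·tan 58.70° = 13.8168 m.
Σ offsets = 33.9128 m.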